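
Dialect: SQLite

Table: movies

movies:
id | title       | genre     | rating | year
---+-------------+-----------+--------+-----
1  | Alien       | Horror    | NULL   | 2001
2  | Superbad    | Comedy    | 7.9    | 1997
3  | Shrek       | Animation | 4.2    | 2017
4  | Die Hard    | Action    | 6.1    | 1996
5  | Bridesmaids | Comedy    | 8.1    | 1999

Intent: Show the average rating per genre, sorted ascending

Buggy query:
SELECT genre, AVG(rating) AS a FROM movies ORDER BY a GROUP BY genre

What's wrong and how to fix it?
Bug: ORDER BY appears before GROUP BY; SQL clause order requires GROUP BY first

Fix: Reorder: SELECT … FROM … GROUP BY … ORDER BY …

Corrected query:
SELECT genre, AVG(rating) AS a FROM movies GROUP BY genre ORDER BY a

Result:
genre     | a   
----------+-----
Horror    | NULL
Animation | 4.2 
Action    | 6.1 
Comedy    | 8   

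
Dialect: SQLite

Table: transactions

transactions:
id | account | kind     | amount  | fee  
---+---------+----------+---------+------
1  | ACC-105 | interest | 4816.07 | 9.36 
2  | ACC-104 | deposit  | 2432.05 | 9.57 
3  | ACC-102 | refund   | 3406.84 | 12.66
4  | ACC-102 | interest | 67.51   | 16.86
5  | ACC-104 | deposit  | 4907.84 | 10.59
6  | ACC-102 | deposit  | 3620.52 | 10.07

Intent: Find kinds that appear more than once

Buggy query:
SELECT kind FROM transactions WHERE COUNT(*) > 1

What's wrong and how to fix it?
Bug: WHERE can't reference COUNT(*); aggregates are computed after WHERE

Fix: GROUP BY kind, then filter groups with HAVING COUNT(*) > 1

Corrected query:
SELECT kind FROM transactions GROUP BY kind HAVING COUNT(*) > 1

Result:
kind    
--------
deposit 
interest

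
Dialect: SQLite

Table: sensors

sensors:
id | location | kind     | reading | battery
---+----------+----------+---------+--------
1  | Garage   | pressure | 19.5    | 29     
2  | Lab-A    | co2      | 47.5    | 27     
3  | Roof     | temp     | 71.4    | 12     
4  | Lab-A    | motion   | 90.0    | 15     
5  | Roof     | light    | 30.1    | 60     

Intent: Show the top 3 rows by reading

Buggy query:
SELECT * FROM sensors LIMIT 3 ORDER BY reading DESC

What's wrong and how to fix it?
Bug: ORDER BY cannot follow LIMIT; LIMIT is the final clause

Fix: Swap the clauses: ORDER BY first, then LIMIT

Corrected query:
SELECT * FROM sensors ORDER BY reading DESC LIMIT 3

Result:
id | location | kind   | reading | battery
---+----------+--------+---------+--------
4  | Lab-A    | motion | 90      | 15     
3  | Roof     | temp   | 71.4    | 12     
2  | Lab-A    | co2    | 47.5    | 27     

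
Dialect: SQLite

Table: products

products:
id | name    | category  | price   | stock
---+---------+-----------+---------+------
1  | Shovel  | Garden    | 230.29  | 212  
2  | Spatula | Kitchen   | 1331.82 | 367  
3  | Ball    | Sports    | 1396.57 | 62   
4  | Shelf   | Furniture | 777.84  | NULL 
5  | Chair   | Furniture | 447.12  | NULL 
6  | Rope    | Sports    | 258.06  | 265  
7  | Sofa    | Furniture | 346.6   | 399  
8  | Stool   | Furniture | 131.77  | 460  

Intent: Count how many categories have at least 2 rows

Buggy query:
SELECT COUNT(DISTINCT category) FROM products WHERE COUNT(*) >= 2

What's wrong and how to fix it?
Bug: WHERE filters individual rows, not groups, so a group-level COUNT is invalid there

Fix: Use a subquery that GROUPs and filters with HAVING, then count its rows

Corrected query:
SELECT COUNT(*) FROM (SELECT category FROM products GROUP BY category HAVING COUNT(*) >= 2)

Result:
COUNT(*)
--------
2       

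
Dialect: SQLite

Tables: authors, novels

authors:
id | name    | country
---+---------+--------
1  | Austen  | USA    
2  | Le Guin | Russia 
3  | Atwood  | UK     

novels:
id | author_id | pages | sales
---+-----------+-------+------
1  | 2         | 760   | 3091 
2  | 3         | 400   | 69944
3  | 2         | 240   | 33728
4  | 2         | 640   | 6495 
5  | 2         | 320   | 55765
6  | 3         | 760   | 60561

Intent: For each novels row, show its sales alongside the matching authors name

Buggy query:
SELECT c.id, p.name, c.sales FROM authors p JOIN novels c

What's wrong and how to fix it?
Bug: JOIN with no ON clause produces a cartesian product; every novels row pairs with every authors row

Fix: Add ON c.author_id = p.id to the JOIN

Corrected query:
SELECT c.id, p.name, c.sales FROM authors p JOIN novels c ON c.author_id = p.id

Result:
id | name    | sales
---+---------+------
1  | Le Guin | 3091 
2  | Atwood  | 69944
3  | Le Guin | 33728
4  | Le Guin | 6495 
5  | Le Guin | 55765
6  | Atwood  | 60561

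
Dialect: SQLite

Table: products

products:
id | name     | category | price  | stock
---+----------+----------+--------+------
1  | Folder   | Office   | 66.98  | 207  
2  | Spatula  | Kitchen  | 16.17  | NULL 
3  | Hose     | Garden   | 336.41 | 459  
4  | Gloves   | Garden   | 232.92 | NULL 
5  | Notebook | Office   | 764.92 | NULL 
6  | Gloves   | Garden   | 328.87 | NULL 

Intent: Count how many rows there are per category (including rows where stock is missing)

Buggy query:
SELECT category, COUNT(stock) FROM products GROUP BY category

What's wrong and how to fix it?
Bug: COUNT(stock) skips NULLs, so groups with missing stock are undercounted

Fix: Use COUNT(*) to count all rows regardless of NULL

Corrected query:
SELECT category, COUNT(*) FROM products GROUP BY category

Result:
category | COUNT(*)
---------+---------
Garden   | 3       
Kitchen  | 1       
Office   | 2       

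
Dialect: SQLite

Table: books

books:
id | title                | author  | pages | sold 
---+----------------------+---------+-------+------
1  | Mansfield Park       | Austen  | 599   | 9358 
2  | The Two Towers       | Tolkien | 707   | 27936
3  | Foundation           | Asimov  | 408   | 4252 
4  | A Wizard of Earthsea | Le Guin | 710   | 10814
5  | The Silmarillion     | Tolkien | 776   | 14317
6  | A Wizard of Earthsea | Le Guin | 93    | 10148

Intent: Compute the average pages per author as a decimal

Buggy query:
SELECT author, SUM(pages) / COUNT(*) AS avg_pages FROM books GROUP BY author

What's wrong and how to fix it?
Bug: SUM(pages) and COUNT(*) are both integers; the division truncates the fractional part

Fix: Multiply by 1.0 (or CAST to REAL) to force floating-point division

Corrected query:
SELECT author, SUM(pages) * 1.0 / COUNT(*) AS avg_pages FROM books GROUP BY author

Result:
author  | avg_pages
--------+----------
Asimov  | 408      
Austen  | 599      
Le Guin | 401.5    
Tolkien | 741.5    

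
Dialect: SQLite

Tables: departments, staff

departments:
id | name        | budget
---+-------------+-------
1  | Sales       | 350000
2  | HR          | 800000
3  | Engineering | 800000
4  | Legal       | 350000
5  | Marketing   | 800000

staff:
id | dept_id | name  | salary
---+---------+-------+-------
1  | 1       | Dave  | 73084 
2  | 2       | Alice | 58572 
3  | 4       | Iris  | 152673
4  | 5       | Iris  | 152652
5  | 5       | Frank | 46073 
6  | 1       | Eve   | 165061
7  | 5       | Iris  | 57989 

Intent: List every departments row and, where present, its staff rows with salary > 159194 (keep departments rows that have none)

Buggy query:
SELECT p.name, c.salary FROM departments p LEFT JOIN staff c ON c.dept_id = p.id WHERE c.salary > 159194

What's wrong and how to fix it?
Bug: Filtering c.salary in WHERE discards the NULL rows produced by LEFT JOIN, turning it into an inner join

Fix: Put 'c.salary > 159194' in the JOIN's ON clause instead of WHERE

Corrected query:
SELECT p.name, c.salary FROM departments p LEFT JOIN staff c ON c.dept_id = p.id AND c.salary > 159194

Result:
name        | salary
------------+-------
Sales       | 165061
HR          | NULL  
Engineering | NULL  
Legal       | NULL  
Marketing   | NULL  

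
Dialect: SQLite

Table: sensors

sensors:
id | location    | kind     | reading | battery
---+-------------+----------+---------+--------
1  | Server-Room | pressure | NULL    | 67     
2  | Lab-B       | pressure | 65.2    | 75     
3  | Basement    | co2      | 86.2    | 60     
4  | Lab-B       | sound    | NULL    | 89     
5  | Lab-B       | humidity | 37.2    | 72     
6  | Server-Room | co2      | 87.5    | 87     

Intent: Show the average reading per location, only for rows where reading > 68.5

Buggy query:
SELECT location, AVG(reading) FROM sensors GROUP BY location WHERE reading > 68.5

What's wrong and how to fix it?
Bug: Row-level WHERE must come before GROUP BY in the clause order

Fix: Move the WHERE clause before GROUP BY

Corrected query:
SELECT location, AVG(reading) FROM sensors WHERE reading > 68.5 GROUP BY location

Result:
location    | AVG(reading)
------------+-------------
Basement    | 86.2        
Server-Room | 87.5        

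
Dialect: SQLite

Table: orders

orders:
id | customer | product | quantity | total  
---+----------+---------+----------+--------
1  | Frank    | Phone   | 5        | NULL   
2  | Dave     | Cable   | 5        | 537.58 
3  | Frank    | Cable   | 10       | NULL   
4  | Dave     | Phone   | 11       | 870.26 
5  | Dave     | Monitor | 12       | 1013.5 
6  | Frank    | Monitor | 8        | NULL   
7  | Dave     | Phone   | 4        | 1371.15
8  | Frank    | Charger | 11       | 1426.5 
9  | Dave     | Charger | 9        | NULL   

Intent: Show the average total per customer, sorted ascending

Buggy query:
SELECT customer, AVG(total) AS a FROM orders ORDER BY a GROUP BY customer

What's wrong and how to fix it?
Bug: ORDER BY appears before GROUP BY; SQL clause order requires GROUP BY first

Fix: Move ORDER BY to the end, after GROUP BY

Corrected query:
SELECT customer, AVG(total) AS a FROM orders GROUP BY customer ORDER BY a

Result:
customer | a       
---------+---------
Dave     | 948.1225
Frank    | 1426.5  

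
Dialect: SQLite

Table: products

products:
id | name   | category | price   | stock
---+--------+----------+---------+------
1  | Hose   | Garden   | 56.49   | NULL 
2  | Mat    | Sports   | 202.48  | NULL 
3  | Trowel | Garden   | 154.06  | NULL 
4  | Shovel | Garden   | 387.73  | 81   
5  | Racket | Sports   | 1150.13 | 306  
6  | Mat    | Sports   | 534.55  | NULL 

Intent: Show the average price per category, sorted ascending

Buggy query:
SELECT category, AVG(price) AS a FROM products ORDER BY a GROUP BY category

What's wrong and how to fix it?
Bug: ORDER BY appears before GROUP BY; SQL clause order requires GROUP BY first

Fix: Move ORDER BY to the end, after GROUP BY

Corrected query:
SELECT category, AVG(price) AS a FROM products GROUP BY category ORDER BY a

Result:
category | a         
---------+-----------
Garden   | 199.426667
Sports   | 629.053333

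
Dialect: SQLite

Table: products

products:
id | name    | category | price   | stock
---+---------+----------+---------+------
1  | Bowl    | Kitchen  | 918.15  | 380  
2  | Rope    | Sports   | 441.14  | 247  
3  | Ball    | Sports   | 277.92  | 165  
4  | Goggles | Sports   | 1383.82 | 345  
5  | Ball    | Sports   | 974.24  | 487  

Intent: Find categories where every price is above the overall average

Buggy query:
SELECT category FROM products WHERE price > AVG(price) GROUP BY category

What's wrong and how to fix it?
Bug: AVG() is an aggregate; it can't sit directly in WHERE

Fix: Compute the overall average in a scalar subquery and compare each group's MIN against it in HAVING

Corrected query:
SELECT category FROM products GROUP BY category HAVING MIN(price) > (SELECT AVG(price) FROM products)

Result:
category
--------
Kitchen 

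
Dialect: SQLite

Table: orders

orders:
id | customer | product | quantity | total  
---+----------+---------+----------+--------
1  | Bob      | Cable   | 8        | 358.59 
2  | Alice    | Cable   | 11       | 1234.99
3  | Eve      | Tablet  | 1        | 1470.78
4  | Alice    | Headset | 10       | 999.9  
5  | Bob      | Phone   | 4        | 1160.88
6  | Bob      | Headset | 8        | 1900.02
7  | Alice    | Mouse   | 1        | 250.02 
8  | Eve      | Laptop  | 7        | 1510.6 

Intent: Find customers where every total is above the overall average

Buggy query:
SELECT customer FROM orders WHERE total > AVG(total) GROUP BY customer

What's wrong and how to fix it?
Bug: AVG() is an aggregate; it can't sit directly in WHERE

Fix: Use a subquery for AVG and a HAVING MIN(...) filter so the condition holds for every row in the group

Corrected query:
SELECT customer FROM orders GROUP BY customer HAVING MIN(total) > (SELECT AVG(total) FROM orders)

Result:
customer
--------
Eve     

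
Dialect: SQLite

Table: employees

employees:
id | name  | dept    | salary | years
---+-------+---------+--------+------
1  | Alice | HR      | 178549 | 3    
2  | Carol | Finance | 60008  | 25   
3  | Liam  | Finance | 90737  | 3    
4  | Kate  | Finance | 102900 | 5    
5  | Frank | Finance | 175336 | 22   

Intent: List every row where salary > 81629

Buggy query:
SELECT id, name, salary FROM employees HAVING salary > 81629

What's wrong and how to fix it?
Bug: This is a non-aggregate query (no GROUP BY, no aggregates), so in SQLite the HAVING clause is invalid here; a row-level condition belongs in WHERE

Fix: Replace HAVING with WHERE since the condition applies to individual rows

Corrected query:
SELECT id, name, salary FROM employees WHERE salary > 81629

Result:
id | name  | salary
---+-------+-------
1  | Alice | 178549
3  | Liam  | 90737 
4  | Kate  | 102900
5  | Frank | 175336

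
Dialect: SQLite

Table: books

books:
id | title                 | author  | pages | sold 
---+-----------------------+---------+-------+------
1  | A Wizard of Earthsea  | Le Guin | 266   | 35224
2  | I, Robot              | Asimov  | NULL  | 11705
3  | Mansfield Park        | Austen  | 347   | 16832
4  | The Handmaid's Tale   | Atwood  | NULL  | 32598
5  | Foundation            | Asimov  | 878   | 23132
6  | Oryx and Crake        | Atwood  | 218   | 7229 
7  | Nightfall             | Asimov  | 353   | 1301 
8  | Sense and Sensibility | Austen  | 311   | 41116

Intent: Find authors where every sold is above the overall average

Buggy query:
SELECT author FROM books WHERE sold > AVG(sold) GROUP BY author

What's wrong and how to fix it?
Bug: WHERE evaluates per row before aggregation, so AVG() is unavailable

Fix: Use a subquery for AVG and a HAVING MIN(...) filter so the condition holds for every row in the group

Corrected query:
SELECT author FROM books GROUP BY author HAVING MIN(sold) > (SELECT AVG(sold) FROM books)

Result:
author 
-------
Le Guin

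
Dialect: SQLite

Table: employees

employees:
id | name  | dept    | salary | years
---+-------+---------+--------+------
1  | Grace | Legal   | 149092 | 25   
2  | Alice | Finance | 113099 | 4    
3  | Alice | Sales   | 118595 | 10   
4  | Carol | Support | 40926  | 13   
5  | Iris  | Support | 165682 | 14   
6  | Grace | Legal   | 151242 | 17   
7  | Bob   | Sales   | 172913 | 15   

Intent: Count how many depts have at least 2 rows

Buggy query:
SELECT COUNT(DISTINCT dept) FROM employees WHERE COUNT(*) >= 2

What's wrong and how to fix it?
Bug: WHERE filters individual rows, not groups, so a group-level COUNT is invalid there

Fix: Use a subquery that GROUPs and filters with HAVING, then count its rows

Corrected query:
SELECT COUNT(*) FROM (SELECT dept FROM employees GROUP BY dept HAVING COUNT(*) >= 2)

Result:
COUNT(*)
--------
3       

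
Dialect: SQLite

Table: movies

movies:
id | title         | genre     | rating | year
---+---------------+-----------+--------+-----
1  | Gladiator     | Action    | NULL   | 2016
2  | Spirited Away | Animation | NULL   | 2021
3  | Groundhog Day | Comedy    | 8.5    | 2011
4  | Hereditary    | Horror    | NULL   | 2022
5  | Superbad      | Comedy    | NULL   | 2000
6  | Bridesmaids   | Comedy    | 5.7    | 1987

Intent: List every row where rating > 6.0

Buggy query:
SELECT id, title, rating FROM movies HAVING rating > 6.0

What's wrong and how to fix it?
Bug: HAVING filters the output of aggregation, but this query has no GROUP BY and no aggregate functions, so SQLite rejects it (HAVING clause on a non-aggregate query); the condition here is per row

Fix: Use WHERE for row-level filtering

Corrected query:
SELECT id, title, rating FROM movies WHERE rating > 6.0

Result:
id | title         | rating
---+---------------+-------
3  | Groundhog Day | 8.5   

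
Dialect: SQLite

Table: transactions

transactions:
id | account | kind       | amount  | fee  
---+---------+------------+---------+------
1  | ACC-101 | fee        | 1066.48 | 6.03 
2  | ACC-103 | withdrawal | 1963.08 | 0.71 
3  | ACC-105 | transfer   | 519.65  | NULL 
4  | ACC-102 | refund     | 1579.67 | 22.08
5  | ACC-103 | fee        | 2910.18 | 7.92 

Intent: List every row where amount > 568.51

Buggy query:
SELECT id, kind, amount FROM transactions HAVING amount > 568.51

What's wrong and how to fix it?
Bug: HAVING filters the output of aggregation, but this query has no GROUP BY and no aggregate functions, so SQLite rejects it (HAVING clause on a non-aggregate query); the condition here is per row

Fix: Replace HAVING with WHERE since the condition applies to individual rows

Corrected query:
SELECT id, kind, amount FROM transactions WHERE amount > 568.51

Result:
id | kind       | amount 
---+------------+--------
1  | fee        | 1066.48
2  | withdrawal | 1963.08
4  | refund     | 1579.67
5  | fee        | 2910.18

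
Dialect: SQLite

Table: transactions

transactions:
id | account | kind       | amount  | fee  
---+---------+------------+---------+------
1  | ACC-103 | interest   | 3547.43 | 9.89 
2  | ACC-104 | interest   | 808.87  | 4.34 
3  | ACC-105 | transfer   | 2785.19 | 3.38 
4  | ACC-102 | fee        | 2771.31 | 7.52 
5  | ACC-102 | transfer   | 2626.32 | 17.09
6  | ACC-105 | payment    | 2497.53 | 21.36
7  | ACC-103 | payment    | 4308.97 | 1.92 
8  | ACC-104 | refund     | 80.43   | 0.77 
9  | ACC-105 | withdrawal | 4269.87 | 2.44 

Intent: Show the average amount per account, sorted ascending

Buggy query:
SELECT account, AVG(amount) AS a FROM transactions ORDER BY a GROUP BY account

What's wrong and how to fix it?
Bug: ORDER BY appears before GROUP BY; SQL clause order requires GROUP BY first

Fix: Move ORDER BY to the end, after GROUP BY

Corrected query:
SELECT account, AVG(amount) AS a FROM transactions GROUP BY account ORDER BY a

Result:
account | a          
--------+------------
ACC-104 | 444.65     
ACC-102 | 2698.815   
ACC-105 | 3184.196667
ACC-103 | 3928.2     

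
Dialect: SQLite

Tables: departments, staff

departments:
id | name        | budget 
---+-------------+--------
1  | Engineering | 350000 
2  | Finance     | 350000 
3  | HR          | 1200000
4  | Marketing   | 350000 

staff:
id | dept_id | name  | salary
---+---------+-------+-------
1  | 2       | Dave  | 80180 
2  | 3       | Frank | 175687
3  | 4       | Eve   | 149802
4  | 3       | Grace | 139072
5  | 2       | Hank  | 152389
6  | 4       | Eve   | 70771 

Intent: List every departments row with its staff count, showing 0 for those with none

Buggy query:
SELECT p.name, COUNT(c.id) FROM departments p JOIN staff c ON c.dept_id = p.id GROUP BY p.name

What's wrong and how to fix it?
Bug: INNER JOIN drops departments rows that have no matching staff rows

Fix: Use LEFT JOIN so parents without children still appear (COUNT(c.id) gives 0)

Corrected query:
SELECT p.name, COUNT(c.id) FROM departments p LEFT JOIN staff c ON c.dept_id = p.id GROUP BY p.name

Result:
name        | COUNT(c.id)
------------+------------
Engineering | 0          
Finance     | 2          
HR          | 2          
Marketing   | 2          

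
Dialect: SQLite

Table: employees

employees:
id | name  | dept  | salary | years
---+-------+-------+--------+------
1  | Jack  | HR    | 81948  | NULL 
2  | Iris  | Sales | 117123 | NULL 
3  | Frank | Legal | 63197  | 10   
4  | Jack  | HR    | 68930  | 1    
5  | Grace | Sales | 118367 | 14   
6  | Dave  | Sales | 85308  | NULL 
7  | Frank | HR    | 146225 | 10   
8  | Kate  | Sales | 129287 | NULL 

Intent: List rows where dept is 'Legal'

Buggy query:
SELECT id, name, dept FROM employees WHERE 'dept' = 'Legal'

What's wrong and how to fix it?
Bug: 'dept' in single quotes is a string literal, not the column; the comparison is literal-vs-literal and never true

Fix: Reference the column as dept without single quotes

Corrected query:
SELECT id, name, dept FROM employees WHERE dept = 'Legal'

Result:
id | name  | dept 
---+-------+------
3  | Frank | Legal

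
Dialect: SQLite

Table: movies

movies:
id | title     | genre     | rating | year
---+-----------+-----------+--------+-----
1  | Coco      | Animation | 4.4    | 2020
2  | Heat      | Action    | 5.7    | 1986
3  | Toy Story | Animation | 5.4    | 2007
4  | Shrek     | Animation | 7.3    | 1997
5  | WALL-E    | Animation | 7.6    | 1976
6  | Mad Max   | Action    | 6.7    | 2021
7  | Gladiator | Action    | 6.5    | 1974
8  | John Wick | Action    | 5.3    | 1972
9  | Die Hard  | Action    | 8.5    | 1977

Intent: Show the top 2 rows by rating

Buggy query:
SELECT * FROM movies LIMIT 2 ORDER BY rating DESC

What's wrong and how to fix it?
Bug: ORDER BY cannot follow LIMIT; LIMIT is the final clause

Fix: Sort with ORDER BY, then apply LIMIT

Corrected query:
SELECT * FROM movies ORDER BY rating DESC LIMIT 2

Result:
id | title    | genre     | rating | year
---+----------+-----------+--------+-----
9  | Die Hard | Action    | 8.5    | 1977
5  | WALL-E   | Animation | 7.6    | 1976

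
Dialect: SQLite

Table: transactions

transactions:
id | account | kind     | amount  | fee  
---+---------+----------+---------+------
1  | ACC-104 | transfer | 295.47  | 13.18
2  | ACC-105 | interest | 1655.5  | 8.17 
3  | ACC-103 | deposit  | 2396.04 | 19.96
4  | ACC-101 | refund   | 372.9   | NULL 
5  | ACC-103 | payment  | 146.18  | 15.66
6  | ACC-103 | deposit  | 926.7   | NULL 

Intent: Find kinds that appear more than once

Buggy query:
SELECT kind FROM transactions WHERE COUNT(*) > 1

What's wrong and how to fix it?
Bug: COUNT(*) is an aggregate and cannot be used in WHERE

Fix: GROUP BY kind, then filter groups with HAVING COUNT(*) > 1

Corrected query:
SELECT kind FROM transactions GROUP BY kind HAVING COUNT(*) > 1

Result:
kind   
-------
deposit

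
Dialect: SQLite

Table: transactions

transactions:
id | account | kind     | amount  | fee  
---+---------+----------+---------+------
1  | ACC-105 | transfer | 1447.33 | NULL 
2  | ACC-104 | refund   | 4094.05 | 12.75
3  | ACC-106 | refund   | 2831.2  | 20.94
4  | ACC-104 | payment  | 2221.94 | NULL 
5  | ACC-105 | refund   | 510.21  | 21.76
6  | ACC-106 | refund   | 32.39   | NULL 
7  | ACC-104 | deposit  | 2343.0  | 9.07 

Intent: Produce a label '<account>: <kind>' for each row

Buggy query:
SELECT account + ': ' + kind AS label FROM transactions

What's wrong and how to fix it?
Bug: SQLite uses || for string concatenation; + coerces text to numbers (yielding 0)

Fix: Use the || operator for string concatenation

Corrected query:
SELECT account || ': ' || kind AS label FROM transactions

Result:
label            
-----------------
ACC-105: transfer
ACC-104: refund  
ACC-106: refund  
ACC-104: payment 
ACC-105: refund  
ACC-106: refund  
ACC-104: deposit 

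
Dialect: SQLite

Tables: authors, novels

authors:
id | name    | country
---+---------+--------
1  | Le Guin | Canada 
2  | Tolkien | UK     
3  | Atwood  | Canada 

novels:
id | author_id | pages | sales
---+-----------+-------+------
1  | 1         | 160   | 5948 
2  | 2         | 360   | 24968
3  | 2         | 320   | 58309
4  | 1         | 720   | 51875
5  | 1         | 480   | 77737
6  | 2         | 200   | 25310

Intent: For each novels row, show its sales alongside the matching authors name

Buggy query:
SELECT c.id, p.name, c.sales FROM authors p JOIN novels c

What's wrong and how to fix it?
Bug: Missing join condition: each novels row is matched to all authors rows instead of just its own

Fix: Add ON c.author_id = p.id to the JOIN

Corrected query:
SELECT c.id, p.name, c.sales FROM authors p JOIN novels c ON c.author_id = p.id

Result:
id | name    | sales
---+---------+------
1  | Le Guin | 5948 
2  | Tolkien | 24968
3  | Tolkien | 58309
4  | Le Guin | 51875
5  | Le Guin | 77737
6  | Tolkien | 25310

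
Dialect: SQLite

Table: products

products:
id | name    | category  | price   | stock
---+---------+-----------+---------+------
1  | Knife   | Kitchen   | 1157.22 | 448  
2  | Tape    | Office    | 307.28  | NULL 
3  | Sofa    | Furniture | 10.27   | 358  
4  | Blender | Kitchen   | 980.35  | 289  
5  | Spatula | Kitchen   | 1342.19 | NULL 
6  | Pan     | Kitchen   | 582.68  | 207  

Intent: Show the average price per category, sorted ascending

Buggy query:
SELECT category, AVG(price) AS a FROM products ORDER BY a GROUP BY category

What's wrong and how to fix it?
Bug: ORDER BY appears before GROUP BY; SQL clause order requires GROUP BY first

Fix: Move ORDER BY to the end, after GROUP BY

Corrected query:
SELECT category, AVG(price) AS a FROM products GROUP BY category ORDER BY a

Result:
category  | a      
----------+--------
Furniture | 10.27  
Office    | 307.28 
Kitchen   | 1015.61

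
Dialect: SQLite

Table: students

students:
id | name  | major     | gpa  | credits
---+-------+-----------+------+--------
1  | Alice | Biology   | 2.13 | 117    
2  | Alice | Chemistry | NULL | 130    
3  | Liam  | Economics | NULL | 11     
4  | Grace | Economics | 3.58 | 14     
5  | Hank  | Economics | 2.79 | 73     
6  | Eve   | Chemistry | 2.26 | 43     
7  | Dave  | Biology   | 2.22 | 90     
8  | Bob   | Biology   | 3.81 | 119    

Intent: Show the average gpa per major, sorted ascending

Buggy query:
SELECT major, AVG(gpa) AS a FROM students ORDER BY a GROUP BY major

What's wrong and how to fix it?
Bug: ORDER BY appears before GROUP BY; SQL clause order requires GROUP BY first

Fix: Move ORDER BY to the end, after GROUP BY

Corrected query:
SELECT major, AVG(gpa) AS a FROM students GROUP BY major ORDER BY a

Result:
major     | a    
----------+------
Chemistry | 2.26 
Biology   | 2.72 
Economics | 3.185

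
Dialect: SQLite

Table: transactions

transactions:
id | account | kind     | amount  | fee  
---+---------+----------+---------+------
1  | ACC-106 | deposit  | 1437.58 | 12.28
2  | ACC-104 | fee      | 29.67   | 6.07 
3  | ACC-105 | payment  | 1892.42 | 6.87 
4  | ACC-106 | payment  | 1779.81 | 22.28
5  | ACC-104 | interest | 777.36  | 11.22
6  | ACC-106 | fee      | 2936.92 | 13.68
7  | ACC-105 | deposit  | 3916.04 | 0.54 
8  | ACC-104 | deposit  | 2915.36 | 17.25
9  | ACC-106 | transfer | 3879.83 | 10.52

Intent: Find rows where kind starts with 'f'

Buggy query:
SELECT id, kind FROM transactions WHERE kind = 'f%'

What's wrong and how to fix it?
Bug: Wildcards only work with LIKE; '=' treats '%' as a literal character

Fix: Replace '=' with LIKE so 'f%' is treated as a pattern

Corrected query:
SELECT id, kind FROM transactions WHERE kind LIKE 'f%'

Result:
id | kind
---+-----
2  | fee 
6  | fee 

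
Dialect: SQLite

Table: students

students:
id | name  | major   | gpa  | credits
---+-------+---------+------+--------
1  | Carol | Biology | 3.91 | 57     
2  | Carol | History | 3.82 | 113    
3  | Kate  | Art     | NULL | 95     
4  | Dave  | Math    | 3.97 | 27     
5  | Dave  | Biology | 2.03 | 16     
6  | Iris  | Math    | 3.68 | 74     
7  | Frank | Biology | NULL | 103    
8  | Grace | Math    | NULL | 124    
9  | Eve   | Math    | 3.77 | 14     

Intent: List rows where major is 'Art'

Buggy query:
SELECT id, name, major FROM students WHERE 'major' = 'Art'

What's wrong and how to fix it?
Bug: 'major' in single quotes is a string literal, not the column; the comparison is literal-vs-literal and never true

Fix: Reference the column as major without single quotes

Corrected query:
SELECT id, name, major FROM students WHERE major = 'Art'

Result:
id | name | major
---+------+------
3  | Kate | Art  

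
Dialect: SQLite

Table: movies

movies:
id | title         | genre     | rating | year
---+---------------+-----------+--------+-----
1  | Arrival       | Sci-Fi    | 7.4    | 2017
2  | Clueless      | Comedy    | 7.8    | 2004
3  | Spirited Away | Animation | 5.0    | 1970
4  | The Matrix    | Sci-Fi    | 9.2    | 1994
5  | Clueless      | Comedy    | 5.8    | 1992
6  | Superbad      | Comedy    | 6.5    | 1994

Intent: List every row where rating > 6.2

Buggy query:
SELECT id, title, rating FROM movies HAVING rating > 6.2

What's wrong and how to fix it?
Bug: HAVING filters the output of aggregation, but this query has no GROUP BY and no aggregate functions, so SQLite rejects it (HAVING clause on a non-aggregate query); the condition here is per row

Fix: Use WHERE for row-level filtering

Corrected query:
SELECT id, title, rating FROM movies WHERE rating > 6.2

Result:
id | title      | rating
---+------------+-------
1  | Arrival    | 7.4   
2  | Clueless   | 7.8   
4  | The Matrix | 9.2   
6  | Superbad   | 6.5   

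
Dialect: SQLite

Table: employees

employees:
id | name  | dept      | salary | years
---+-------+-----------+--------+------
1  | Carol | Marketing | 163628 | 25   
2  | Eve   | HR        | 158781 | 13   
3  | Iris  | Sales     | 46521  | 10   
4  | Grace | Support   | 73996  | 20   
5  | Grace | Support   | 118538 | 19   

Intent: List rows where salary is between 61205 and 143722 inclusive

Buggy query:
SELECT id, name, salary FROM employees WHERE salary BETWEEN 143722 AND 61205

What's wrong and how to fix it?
Bug: The bounds are reversed; BETWEEN a AND b requires a <= b to match anything

Fix: Write BETWEEN 61205 AND 143722

Corrected query:
SELECT id, name, salary FROM employees WHERE salary BETWEEN 61205 AND 143722

Result:
id | name  | salary
---+-------+-------
4  | Grace | 73996 
5  | Grace | 118538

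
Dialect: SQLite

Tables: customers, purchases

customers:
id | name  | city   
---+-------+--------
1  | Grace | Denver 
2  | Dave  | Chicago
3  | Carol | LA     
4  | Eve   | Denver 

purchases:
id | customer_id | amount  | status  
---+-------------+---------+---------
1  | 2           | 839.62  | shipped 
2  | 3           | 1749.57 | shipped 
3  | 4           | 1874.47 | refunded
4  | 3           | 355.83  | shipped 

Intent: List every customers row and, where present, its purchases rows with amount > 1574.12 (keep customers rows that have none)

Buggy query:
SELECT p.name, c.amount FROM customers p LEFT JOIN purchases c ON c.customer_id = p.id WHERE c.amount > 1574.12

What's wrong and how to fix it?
Bug: Filtering c.amount in WHERE discards the NULL rows produced by LEFT JOIN, turning it into an inner join

Fix: Put 'c.amount > 1574.12' in the JOIN's ON clause instead of WHERE

Corrected query:
SELECT p.name, c.amount FROM customers p LEFT JOIN purchases c ON c.customer_id = p.id AND c.amount > 1574.12

Result:
name  | amount 
------+--------
Grace | NULL   
Dave  | NULL   
Carol | 1749.57
Eve   | 1874.47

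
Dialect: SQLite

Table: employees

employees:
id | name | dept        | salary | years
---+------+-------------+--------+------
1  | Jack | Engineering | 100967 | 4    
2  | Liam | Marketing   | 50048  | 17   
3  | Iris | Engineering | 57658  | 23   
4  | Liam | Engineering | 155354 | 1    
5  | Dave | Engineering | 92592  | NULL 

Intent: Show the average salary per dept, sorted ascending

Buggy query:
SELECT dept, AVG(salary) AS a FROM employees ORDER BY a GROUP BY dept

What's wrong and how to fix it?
Bug: ORDER BY appears before GROUP BY; SQL clause order requires GROUP BY first

Fix: Reorder: SELECT … FROM … GROUP BY … ORDER BY …

Corrected query:
SELECT dept, AVG(salary) AS a FROM employees GROUP BY dept ORDER BY a

Result:
dept        | a        
------------+----------
Marketing   | 50048    
Engineering | 101642.75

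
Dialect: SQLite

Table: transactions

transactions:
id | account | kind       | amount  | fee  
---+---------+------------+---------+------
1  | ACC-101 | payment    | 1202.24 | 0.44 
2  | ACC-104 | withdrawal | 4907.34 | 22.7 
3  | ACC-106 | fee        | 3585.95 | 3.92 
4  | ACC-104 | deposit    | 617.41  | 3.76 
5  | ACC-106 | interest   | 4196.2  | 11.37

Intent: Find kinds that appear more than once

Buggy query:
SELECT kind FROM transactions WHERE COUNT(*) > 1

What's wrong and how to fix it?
Bug: WHERE can't reference COUNT(*); aggregates are computed after WHERE

Fix: GROUP BY kind, then filter groups with HAVING COUNT(*) > 1

Corrected query:
SELECT kind FROM transactions GROUP BY kind HAVING COUNT(*) > 1

Result:
(no rows)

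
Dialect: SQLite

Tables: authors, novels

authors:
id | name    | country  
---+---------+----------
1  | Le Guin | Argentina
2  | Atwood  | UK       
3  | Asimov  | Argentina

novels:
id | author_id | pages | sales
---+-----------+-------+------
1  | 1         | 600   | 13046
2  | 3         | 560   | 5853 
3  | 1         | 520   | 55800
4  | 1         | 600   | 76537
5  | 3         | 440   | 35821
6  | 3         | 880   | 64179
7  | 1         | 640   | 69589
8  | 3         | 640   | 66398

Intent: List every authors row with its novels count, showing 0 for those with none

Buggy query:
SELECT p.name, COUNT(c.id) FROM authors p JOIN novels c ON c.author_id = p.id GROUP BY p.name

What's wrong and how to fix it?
Bug: INNER JOIN drops authors rows that have no matching novels rows

Fix: Switch to LEFT JOIN to retain unmatched parent rows

Corrected query:
SELECT p.name, COUNT(c.id) FROM authors p LEFT JOIN novels c ON c.author_id = p.id GROUP BY p.name

Result:
name    | COUNT(c.id)
--------+------------
Asimov  | 4          
Atwood  | 0          
Le Guin | 4          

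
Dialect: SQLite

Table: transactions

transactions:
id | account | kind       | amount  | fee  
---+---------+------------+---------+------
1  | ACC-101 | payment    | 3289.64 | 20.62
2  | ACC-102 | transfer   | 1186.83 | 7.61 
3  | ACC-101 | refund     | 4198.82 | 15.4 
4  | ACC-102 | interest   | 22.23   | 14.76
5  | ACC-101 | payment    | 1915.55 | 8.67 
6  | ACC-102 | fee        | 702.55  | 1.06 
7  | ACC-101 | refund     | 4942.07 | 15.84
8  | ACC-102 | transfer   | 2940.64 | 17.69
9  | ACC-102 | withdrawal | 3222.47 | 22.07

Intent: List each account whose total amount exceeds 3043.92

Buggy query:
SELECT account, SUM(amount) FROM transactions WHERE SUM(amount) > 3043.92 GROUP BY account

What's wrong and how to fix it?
Bug: Aggregate functions cannot appear in a WHERE clause

Fix: Move the aggregate condition to a HAVING clause

Corrected query:
SELECT account, SUM(amount) FROM transactions GROUP BY account HAVING SUM(amount) > 3043.92

Result:
account | SUM(amount)
--------+------------
ACC-101 | 14346.08   
ACC-102 | 8074.72    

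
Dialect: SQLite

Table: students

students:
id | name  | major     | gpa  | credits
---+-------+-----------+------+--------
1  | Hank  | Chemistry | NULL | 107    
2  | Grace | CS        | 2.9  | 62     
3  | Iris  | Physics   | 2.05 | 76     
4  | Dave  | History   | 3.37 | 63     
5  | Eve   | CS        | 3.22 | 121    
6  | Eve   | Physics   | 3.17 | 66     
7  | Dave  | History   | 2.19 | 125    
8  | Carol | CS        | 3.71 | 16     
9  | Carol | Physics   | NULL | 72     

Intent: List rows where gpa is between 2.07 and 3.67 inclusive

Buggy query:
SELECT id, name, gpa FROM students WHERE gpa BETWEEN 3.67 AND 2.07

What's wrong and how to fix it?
Bug: BETWEEN expects the lower bound first; with 3.67 AND 2.07 the range is empty

Fix: Swap the bounds so the smaller value comes first

Corrected query:
SELECT id, name, gpa FROM students WHERE gpa BETWEEN 2.07 AND 3.67

Result:
id | name  | gpa 
---+-------+-----
2  | Grace | 2.9 
4  | Dave  | 3.37
5  | Eve   | 3.22
6  | Eve   | 3.17
7  | Dave  | 2.19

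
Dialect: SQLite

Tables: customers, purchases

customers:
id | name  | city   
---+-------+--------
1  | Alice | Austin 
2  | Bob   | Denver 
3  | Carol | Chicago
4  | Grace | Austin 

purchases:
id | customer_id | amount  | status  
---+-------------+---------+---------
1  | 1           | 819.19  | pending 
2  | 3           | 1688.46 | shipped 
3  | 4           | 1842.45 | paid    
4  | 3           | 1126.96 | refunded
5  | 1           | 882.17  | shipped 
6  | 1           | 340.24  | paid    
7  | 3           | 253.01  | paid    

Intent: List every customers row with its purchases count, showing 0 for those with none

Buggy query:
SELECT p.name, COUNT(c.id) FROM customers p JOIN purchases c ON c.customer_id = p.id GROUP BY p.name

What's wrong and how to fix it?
Bug: An inner join excludes parents with zero children

Fix: Use LEFT JOIN so parents without children still appear (COUNT(c.id) gives 0)

Corrected query:
SELECT p.name, COUNT(c.id) FROM customers p LEFT JOIN purchases c ON c.customer_id = p.id GROUP BY p.name

Result:
name  | COUNT(c.id)
------+------------
Alice | 3          
Bob   | 0          
Carol | 3          
Grace | 1          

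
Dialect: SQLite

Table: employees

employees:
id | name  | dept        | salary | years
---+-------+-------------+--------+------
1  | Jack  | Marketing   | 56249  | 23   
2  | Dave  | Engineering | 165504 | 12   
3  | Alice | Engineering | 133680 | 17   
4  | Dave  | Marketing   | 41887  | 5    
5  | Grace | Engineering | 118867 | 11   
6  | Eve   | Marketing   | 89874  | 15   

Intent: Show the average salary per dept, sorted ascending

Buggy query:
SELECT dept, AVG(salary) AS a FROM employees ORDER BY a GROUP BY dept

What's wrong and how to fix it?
Bug: ORDER BY appears before GROUP BY; SQL clause order requires GROUP BY first

Fix: Reorder: SELECT … FROM … GROUP BY … ORDER BY …

Corrected query:
SELECT dept, AVG(salary) AS a FROM employees GROUP BY dept ORDER BY a

Result:
dept        | a            
------------+--------------
Marketing   | 62670        
Engineering | 139350.333333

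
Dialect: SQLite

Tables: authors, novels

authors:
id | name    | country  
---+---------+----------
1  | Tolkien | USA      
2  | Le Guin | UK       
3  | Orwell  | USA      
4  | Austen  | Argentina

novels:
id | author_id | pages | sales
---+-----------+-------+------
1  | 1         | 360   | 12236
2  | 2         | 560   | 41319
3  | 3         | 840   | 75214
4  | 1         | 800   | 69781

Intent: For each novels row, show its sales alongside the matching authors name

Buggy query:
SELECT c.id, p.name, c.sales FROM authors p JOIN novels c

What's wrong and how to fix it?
Bug: JOIN with no ON clause produces a cartesian product; every novels row pairs with every authors row

Fix: Specify the join condition linking the foreign key to the parent id

Corrected query:
SELECT c.id, p.name, c.sales FROM authors p JOIN novels c ON c.author_id = p.id

Result:
id | name    | sales
---+---------+------
1  | Tolkien | 12236
2  | Le Guin | 41319
3  | Orwell  | 75214
4  | Tolkien | 69781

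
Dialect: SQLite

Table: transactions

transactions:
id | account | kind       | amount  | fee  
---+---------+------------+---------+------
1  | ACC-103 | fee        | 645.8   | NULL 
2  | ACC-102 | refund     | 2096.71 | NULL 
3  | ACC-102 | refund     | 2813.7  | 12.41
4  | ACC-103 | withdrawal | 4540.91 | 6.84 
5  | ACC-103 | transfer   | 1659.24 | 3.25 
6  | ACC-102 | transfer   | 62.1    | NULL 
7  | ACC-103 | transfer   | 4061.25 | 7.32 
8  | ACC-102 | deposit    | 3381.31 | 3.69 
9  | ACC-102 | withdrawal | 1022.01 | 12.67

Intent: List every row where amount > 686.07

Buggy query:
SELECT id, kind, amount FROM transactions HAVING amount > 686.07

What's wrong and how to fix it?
Bug: This is a non-aggregate query (no GROUP BY, no aggregates), so in SQLite the HAVING clause is invalid here; a row-level condition belongs in WHERE

Fix: Use WHERE for row-level filtering

Corrected query:
SELECT id, kind, amount FROM transactions WHERE amount > 686.07

Result:
id | kind       | amount 
---+------------+--------
2  | refund     | 2096.71
3  | refund     | 2813.7 
4  | withdrawal | 4540.91
5  | transfer   | 1659.24
7  | transfer   | 4061.25
8  | deposit    | 3381.31
9  | withdrawal | 1022.01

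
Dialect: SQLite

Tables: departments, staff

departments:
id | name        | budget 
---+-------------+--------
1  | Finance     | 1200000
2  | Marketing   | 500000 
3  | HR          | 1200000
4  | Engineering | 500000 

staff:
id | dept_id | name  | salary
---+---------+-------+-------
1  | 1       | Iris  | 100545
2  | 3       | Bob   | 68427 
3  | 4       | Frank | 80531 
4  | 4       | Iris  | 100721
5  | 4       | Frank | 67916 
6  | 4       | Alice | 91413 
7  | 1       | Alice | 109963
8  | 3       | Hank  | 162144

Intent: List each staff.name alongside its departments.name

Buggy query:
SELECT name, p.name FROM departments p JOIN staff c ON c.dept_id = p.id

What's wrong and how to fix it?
Bug: 'name' exists in both joined tables, so the database can't tell which one is meant

Fix: Qualify the column with its table alias (c.name)

Corrected query:
SELECT c.name, p.name FROM departments p JOIN staff c ON c.dept_id = p.id

Result:
name  | name       
------+------------
Iris  | Finance    
Bob   | HR         
Frank | Engineering
Iris  | Engineering
Frank | Engineering
Alice | Engineering
Alice | Finance    
Hank  | HR         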